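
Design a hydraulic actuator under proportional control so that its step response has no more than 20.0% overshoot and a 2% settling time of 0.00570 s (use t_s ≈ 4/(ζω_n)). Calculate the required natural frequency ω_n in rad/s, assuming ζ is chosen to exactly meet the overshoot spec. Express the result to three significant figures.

ω_n ≈ 1540 rad/s

ζ = −ln(OS)/√(π² + (ln OS)²). With OS = 0.200, ln OS = −1.609 and ζ = 1.609/3.530 = 0.456.
Then ω_n = 4/(ζ t_s) = 4/(0.456 × 0.00570) = 1540 rad/s.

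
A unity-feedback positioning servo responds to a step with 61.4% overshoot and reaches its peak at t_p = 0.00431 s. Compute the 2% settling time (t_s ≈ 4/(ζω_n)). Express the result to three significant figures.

From the overshoot, ζ = −ln(OS)/√(π²+ln²(OS)) = 0.153.
t_p = π/ω_d ⇒ ω_d = 729 rad/s; then ω_n = ω_d/√(1−ζ²) = 738 rad/s.
t_s ≈ 4/(ζω_n) = 4/(0.153·738) = 0.0353 s.

t_s ≈ 0.0353 s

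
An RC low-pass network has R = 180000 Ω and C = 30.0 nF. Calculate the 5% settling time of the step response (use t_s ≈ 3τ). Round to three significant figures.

t_s ≈ 0.0162 s

τ = RC = 180000 × 30.0 nF = 0.00540 s.
t_s ≈ 3τ = 0.0162 s.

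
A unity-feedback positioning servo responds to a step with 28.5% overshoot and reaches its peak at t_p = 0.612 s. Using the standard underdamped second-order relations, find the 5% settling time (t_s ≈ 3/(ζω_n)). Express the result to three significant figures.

t_s ≈ 1.46 s

ζ from %OS: ζ = |ln 0.285|/√(π²+ln²0.285) = 0.371.
t_p = π/ω_d ⇒ ω_d = 5.13 rad/s; then ω_n = ω_d/√(1−ζ²) = 5.53 rad/s.
t_s ≈ 3/(ζω_n) = 3/(0.371·5.53) = 1.46 s.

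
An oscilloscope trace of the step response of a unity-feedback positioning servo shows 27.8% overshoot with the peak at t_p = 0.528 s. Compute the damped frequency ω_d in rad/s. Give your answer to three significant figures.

ω_d ≈ 5.95 rad/s

t_p = π/ω_d, so ω_d = π/0.528 = 5.95 rad/s.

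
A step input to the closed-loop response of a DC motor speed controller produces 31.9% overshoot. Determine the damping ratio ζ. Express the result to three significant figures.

ζ ≈ 0.342

Inverting the overshoot relation: ζ = |ln 0.319|/√(π² + ln²0.319) = 0.342.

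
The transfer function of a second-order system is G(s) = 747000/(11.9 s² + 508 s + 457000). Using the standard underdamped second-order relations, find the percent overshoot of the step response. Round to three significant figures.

%OS ≈ 70.9%

Dividing through by 11.9: denominator becomes s² + 42.69 s + 38400.
So ω_n = √38400 = 196 rad/s and ζ = 42.69/(2·196) = 0.109.
Overshoot: exp(−π·0.109/√(1−0.109²)) = 0.709, i.e. 70.9%.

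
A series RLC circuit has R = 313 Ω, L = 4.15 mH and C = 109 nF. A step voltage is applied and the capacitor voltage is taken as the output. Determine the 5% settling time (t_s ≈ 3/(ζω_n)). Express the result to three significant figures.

t_s ≈ 0.0000796 s

For a series RLC circuit (capacitor voltage as output), ω_n = 1/√(LC) = 1/√(4.15 mH · 109 nF) = 47000 rad/s.
ζ = (R/2)·√(C/L) = (313/2)·√(109 nF/4.15 mH) = 0.802.
t_s ≈ 3/(ζω_n) = 0.0000796 s.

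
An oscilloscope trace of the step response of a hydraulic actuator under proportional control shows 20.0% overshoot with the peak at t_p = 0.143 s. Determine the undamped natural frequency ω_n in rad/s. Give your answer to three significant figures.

ω_n ≈ 24.7 rad/s

From the overshoot, ζ = −ln(OS)/√(π²+ln²(OS)) = 0.456.
t_p = π/ω_d ⇒ ω_d = 22.0 rad/s; then ω_n = ω_d/√(1−ζ²) = 24.7 rad/s.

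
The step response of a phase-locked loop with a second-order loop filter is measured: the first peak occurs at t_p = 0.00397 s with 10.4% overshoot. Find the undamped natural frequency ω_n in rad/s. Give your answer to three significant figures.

ζ from %OS: ζ = |ln 0.104|/√(π²+ln²0.104) = 0.585.
From t_p = π/ω_d, ω_d = π/0.00397 = 791 rad/s, so ω_n = ω_d/√(1−ζ²) = 975 rad/s.

ω_n ≈ 975 rad/s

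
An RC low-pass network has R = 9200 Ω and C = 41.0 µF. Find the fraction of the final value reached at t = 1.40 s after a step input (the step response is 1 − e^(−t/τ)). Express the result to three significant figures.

y/y_∞ ≈ 0.976

τ = RC = 9200 × 41.0 µF = 0.377 s.
y(t)/y_∞ = 1 − e^(−t/τ) = 1 − e^(−1.40/0.377) = 1 − e^(−3.71) = 0.976.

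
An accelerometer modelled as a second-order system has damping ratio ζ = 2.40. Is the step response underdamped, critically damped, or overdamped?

overdamped

Since ζ = 2.40 > 1, the system is overdamped.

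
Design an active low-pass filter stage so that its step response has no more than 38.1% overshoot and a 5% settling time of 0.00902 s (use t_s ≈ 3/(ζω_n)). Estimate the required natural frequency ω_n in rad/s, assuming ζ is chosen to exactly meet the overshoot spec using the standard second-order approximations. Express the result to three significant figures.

ω_n ≈ 1130 rad/s

ζ = −ln(OS)/√(π² + (ln OS)²). With OS = 0.381, ln OS = −0.9650 and ζ = 0.9650/3.286 = 0.294.
From t_s ≈ 3/(ζω_n): ω_n = 3/(ζ·t_s) = 3/(0.294·0.00902) = 1130 rad/s.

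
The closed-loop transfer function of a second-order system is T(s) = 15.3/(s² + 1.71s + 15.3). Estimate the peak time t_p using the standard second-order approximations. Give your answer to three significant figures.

t_p ≈ 0.823 s

Comparing the denominator to s² + 2ζω_n s + ω_n²: ω_n = √15.3 = 3.91 rad/s, and 2ζω_n = 1.71 so ζ = 1.71/(2·3.91) = 0.219.
ω_d = ω_n√(1−ζ²) = 3.82 rad/s. Then t_p = π/ω_d = 0.823 s.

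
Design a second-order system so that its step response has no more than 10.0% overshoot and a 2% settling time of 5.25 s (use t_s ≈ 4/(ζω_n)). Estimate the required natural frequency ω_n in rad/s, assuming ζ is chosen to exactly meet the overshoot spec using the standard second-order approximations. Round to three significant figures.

Inverting the overshoot relation: ζ = |ln 0.100|/√(π² + ln²0.100) = 0.591.
Then ω_n = 4/(ζ t_s) = 4/(0.591 × 5.25) = 1.29 rad/s.

ω_n ≈ 1.29 rad/s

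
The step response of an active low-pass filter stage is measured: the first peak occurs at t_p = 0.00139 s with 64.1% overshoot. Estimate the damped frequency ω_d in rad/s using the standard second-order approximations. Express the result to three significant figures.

ω_d ≈ 2260 rad/s

t_p = π/ω_d, so ω_d = π/0.00139 = 2260 rad/s.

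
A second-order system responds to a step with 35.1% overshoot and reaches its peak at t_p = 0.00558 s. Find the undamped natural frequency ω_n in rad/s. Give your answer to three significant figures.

ω_n ≈ 593 rad/s

From the overshoot, ζ = −ln(OS)/√(π²+ln²(OS)) = 0.316.
From t_p = π/ω_d, ω_d = π/0.00558 = 563 rad/s, so ω_n = ω_d/√(1−ζ²) = 593 rad/s.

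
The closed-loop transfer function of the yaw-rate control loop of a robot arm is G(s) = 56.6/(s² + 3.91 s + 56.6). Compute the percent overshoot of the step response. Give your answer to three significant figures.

ω_n = √56.6 = 7.52 rad/s; ζ = 3.91/(2·7.52) = 0.260.
Overshoot: exp(−π·0.260/√(1−0.260²)) = 0.429, i.e. 42.9%.

%OS ≈ 42.9%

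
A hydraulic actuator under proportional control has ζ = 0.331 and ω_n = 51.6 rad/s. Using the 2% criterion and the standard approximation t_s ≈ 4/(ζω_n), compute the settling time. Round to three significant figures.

t_s ≈ 4/(ζω_n) = 4/(0.331 × 51.6) = 0.234 s.

t_s ≈ 0.234 s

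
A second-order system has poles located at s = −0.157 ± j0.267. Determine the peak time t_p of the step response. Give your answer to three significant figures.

t_p = π/ω_d with ω_d = 0.267 (the imaginary part), so t_p = 11.8 s.

t_p ≈ 11.8 s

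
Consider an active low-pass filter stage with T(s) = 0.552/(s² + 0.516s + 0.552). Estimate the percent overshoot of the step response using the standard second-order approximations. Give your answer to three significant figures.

Matching coefficients with s² + 2ζω_n s + ω_n² gives ω_n² = 0.552 ⇒ ω_n = 0.743 rad/s, and ζ = 0.516/(2ω_n) = 0.347.
%OS = 100 e^{−πζ/√(1−ζ²)} with ζ = 0.347 gives 31.2%.

%OS ≈ 31.2%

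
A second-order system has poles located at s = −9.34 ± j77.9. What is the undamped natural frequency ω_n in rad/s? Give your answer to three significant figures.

ω_n ≈ 78.5 rad/s

|pole| = ω_n = √(9.34² + 77.9²) = 78.5 rad/s; ζ = cos θ = σ/ω_n = 0.119.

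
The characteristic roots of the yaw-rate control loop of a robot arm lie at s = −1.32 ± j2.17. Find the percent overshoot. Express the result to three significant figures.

With σ = 1.32, ω_d = 2.17: ω_n = √(σ²+ω_d²) = 2.54 rad/s, ζ = σ/ω_n = 0.520.
%OS = 100·exp(−πζ/√(1−ζ²)) = 14.8%.

%OS ≈ 14.8%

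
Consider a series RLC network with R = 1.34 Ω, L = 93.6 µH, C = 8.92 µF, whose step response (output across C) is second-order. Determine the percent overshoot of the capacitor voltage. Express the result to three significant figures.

For a series RLC circuit (capacitor voltage as output), ω_n = 1/√(LC) = 1/√(93.6 µH · 8.92 µF) = 34600 rad/s.
ζ = (R/2)·√(C/L) = (1.34/2)·√(8.92 µF/93.6 µH) = 0.207.
%OS = 100 e^{−πζ/√(1−ζ²)} with ζ = 0.207 gives 51.5%.

%OS ≈ 51.5%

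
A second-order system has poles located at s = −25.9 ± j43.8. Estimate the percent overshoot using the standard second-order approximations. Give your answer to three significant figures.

%OS ≈ 15.6%

The poles are at −σ ± jω_d with σ = 25.9 and ω_d = 43.8, so ω_n = √(σ²+ω_d²) = 50.9 rad/s and ζ = σ/ω_n = 0.509.
%OS = 100·exp(−πζ/√(1−ζ²)) = 15.6%.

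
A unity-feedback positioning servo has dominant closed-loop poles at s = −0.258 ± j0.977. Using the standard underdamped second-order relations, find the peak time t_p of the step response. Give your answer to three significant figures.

t_p = π/ω_d with ω_d = 0.977 (the imaginary part), so t_p = 3.22 s.

t_p ≈ 3.22 s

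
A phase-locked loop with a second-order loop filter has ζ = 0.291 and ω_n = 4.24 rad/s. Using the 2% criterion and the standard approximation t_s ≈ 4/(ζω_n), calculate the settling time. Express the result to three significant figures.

t_s ≈ 4/(ζω_n) = 4/(0.291 × 4.24) = 3.24 s.

t_s ≈ 3.24 s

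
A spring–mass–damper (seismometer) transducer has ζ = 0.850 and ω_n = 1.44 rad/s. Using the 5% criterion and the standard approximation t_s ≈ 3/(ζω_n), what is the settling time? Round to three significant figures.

t_s ≈ 3/(ζω_n) = 3/(0.850 × 1.44) = 2.45 s.

t_s ≈ 2.45 s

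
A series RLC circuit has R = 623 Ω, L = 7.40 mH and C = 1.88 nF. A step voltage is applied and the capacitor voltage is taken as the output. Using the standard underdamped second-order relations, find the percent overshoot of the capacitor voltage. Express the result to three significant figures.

For a series RLC circuit (capacitor voltage as output), ω_n = 1/√(LC) = 1/√(7.40 mH · 1.88 nF) = 268000 rad/s.
ζ = (R/2)·√(C/L) = (623/2)·√(1.88 nF/7.40 mH) = 0.157.
%OS = 100·exp(−πζ/√(1−ζ²)) = 60.7%.

%OS ≈ 60.7%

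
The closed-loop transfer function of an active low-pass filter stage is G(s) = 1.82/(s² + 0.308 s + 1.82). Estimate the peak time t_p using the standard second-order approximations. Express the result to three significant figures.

t_p ≈ 2.34 s

ω_n = √1.82 = 1.35 rad/s; ζ = 0.308/(2·1.35) = 0.114.
ω_d = ω_n√(1−ζ²) = 1.34 rad/s. Then t_p = π/ω_d = 2.34 s.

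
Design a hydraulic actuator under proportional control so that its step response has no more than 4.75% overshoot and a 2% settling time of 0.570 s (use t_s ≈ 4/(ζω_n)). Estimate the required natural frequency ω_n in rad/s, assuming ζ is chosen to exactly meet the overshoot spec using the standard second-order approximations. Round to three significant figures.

ω_n ≈ 10.1 rad/s

Inverting the overshoot relation: ζ = |ln 0.0475|/√(π² + ln²0.0475) = 0.696.
From t_s ≈ 4/(ζω_n): ω_n = 4/(ζ·t_s) = 4/(0.696·0.570) = 10.1 rad/s.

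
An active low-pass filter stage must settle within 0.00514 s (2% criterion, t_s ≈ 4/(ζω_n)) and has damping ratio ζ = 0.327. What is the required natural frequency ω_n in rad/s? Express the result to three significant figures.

Rearranging t_s ≈ 4/(ζω_n) gives ω_n = 4/(ζ·t_s) = 4/(0.327 × 0.00514) = 2380 rad/s.

ω_n ≈ 2380 rad/s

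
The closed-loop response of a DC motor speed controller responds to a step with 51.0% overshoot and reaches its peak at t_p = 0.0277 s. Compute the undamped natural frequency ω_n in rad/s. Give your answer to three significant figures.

The overshoot fixes ζ = −ln(OS)/√(π²+ln²(OS)) = 0.210.
t_p = π/ω_d ⇒ ω_d = 113 rad/s; then ω_n = ω_d/√(1−ζ²) = 116 rad/s.

ω_n ≈ 116 rad/s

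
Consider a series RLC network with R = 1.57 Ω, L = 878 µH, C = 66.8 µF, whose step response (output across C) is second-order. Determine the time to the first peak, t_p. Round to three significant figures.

For a series RLC circuit (capacitor voltage as output), ω_n = 1/√(LC) = 1/√(878 µH · 66.8 µF) = 4130 rad/s.
ζ = (R/2)·√(C/L) = (1.57/2)·√(66.8 µF/878 µH) = 0.217.
The damped frequency ω_d = ω_n√(1−ζ²) = 4030 rad/s. t_p = π/ω_d = 0.000779 s.

t_p ≈ 0.000779 s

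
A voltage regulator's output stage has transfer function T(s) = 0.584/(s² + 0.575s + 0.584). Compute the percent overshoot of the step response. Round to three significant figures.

ω_n = √0.584 = 0.764 rad/s; ζ = 0.575/(2·0.764) = 0.376.
%OS = 100·exp(−πζ/√(1−ζ²)) = 27.9%.

%OS ≈ 27.9%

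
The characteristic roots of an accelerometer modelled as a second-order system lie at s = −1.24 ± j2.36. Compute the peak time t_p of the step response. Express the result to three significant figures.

t_p = π/ω_d with ω_d = 2.36 (the imaginary part), so t_p = 1.33 s.

t_p ≈ 1.33 s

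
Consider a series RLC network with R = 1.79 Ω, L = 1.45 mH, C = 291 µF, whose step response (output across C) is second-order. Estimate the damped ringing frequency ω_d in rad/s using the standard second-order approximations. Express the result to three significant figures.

For a series RLC circuit (capacitor voltage as output), ω_n = 1/√(LC) = 1/√(1.45 mH · 291 µF) = 1540 rad/s.
ζ = (R/2)·√(C/L) = (1.79/2)·√(291 µF/1.45 mH) = 0.401.
ω_d = ω_n√(1−ζ²) = 1410 rad/s.

ω_d ≈ 1410 rad/s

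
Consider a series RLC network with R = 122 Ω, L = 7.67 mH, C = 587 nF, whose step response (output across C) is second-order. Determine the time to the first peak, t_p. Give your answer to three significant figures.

For a series RLC circuit (capacitor voltage as output), ω_n = 1/√(LC) = 1/√(7.67 mH · 587 nF) = 14900 rad/s.
ζ = (R/2)·√(C/L) = (122/2)·√(587 nF/7.67 mH) = 0.534.
ω_d = 14900·√(1 − 0.534²) = 12600 rad/s. t_p = π/ω_d = 0.000249 s.

t_p ≈ 0.000249 s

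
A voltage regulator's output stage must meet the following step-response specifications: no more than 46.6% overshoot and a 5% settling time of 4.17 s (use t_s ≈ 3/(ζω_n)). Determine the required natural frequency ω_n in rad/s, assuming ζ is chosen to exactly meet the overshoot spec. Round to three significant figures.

ω_n ≈ 3.05 rad/s

From %OS = 100·exp(−πζ/√(1−ζ²)), invert to get ζ = −ln(OS)/√(π² + ln²(OS)) with OS = 0.466.
−ln 0.466 = 0.7636, so ζ = 0.7636/√(π² + 0.5830) = 0.236.
Then ω_n = 3/(ζ t_s) = 3/(0.236 × 4.17) = 3.05 rad/s.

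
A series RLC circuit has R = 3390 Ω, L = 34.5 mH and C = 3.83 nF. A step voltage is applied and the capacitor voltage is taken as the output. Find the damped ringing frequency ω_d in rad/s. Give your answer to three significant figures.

For a series RLC circuit (capacitor voltage as output), ω_n = 1/√(LC) = 1/√(34.5 mH · 3.83 nF) = 87000 rad/s.
ζ = (R/2)·√(C/L) = (3390/2)·√(3.83 nF/34.5 mH) = 0.565.
ω_d = ω_n√(1−ζ²) = 71800 rad/s.

ω_d ≈ 71800 rad/s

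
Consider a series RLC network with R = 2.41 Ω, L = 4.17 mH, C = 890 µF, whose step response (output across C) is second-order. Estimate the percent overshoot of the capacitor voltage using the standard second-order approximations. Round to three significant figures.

%OS ≈ 12.2%

For a series RLC circuit (capacitor voltage as output), ω_n = 1/√(LC) = 1/√(4.17 mH · 890 µF) = 519 rad/s.
ζ = (R/2)·√(C/L) = (2.41/2)·√(890 µF/4.17 mH) = 0.557.
%OS = 100·exp(−πζ/√(1−ζ²)) = 12.2%.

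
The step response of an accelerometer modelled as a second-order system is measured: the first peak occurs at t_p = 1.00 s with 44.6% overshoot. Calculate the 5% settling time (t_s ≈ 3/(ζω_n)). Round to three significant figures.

The overshoot fixes ζ = −ln(OS)/√(π²+ln²(OS)) = 0.249.
From t_p = π/ω_d, ω_d = π/1.00 = 3.14 rad/s, so ω_n = ω_d/√(1−ζ²) = 3.24 rad/s.
t_s ≈ 3/(ζω_n) = 3/(0.249·3.24) = 3.72 s.

t_s ≈ 3.72 s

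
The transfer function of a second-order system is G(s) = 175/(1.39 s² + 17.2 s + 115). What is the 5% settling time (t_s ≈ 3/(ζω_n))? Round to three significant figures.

Dividing through by 1.39: denominator becomes s² + 12.37 s + 82.73.
So ω_n = √82.73 = 9.10 rad/s and ζ = 12.37/(2·9.10) = 0.680.
t_s ≈ 3/(ζω_n) = 0.485 s.

t_s ≈ 0.485 s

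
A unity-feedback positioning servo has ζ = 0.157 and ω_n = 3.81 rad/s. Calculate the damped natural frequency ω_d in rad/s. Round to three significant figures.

ω_d = ω_n√(1−ζ²) = 3.81·√0.975 = 3.76 rad/s.

ω_d ≈ 3.76 rad/s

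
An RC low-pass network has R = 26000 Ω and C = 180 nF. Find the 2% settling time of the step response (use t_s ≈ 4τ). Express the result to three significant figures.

τ = RC = 26000 × 180 nF = 0.00468 s.
t_s ≈ 4τ = 0.0187 s.

t_s ≈ 0.0187 s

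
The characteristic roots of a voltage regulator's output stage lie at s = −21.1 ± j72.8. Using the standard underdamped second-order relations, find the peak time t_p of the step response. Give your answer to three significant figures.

t_p = π/ω_d with ω_d = 72.8 (the imaginary part), so t_p = 0.0432 s.

t_p ≈ 0.0432 s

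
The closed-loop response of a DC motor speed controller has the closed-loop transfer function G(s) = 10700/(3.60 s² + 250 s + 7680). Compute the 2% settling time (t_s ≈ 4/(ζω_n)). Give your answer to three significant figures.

Dividing through by 3.60: denominator becomes s² + 69.44 s + 2133.
So ω_n = √2133 = 46.2 rad/s and ζ = 69.44/(2·46.2) = 0.752.
t_s ≈ 4/(ζω_n) = 0.115 s.

t_s ≈ 0.115 s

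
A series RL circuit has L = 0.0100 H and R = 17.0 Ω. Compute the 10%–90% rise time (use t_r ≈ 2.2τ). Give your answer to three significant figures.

t_r ≈ 0.00129 s

τ = L/R = 0.0100/17.0 = 0.000588 s.
t_r ≈ 2.2τ = 0.00129 s.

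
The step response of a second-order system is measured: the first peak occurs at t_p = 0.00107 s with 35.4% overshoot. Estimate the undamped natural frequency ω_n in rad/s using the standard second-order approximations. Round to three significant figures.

ζ from %OS: ζ = |ln 0.354|/√(π²+ln²0.354) = 0.314.
t_p = π/ω_d ⇒ ω_d = 2940 rad/s; then ω_n = ω_d/√(1−ζ²) = 3090 rad/s.

ω_n ≈ 3090 rad/s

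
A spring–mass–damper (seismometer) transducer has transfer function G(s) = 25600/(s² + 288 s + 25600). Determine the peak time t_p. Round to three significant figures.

ω_n = √25600 = 160 rad/s; ζ = 288/(2·160) = 0.900.
ω_d = 160·√(1 − 0.900²) = 69.7 rad/s. Then t_p = π/ω_d = 0.0450 s.

t_p ≈ 0.0450 s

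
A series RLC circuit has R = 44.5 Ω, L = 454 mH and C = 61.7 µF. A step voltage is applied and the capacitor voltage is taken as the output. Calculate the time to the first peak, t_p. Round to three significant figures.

For a series RLC circuit (capacitor voltage as output), ω_n = 1/√(LC) = 1/√(454 mH · 61.7 µF) = 189 rad/s.
ζ = (R/2)·√(C/L) = (44.5/2)·√(61.7 µF/454 mH) = 0.259.
ω_d = ω_n√(1−ζ²) = 182 rad/s. t_p = π/ω_d = 0.0172 s.

t_p ≈ 0.0172 s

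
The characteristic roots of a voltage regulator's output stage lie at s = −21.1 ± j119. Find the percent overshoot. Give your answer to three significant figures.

%OS ≈ 57.3%

With σ = 21.1, ω_d = 119: ω_n = √(σ²+ω_d²) = 121 rad/s, ζ = σ/ω_n = 0.175.
%OS = 100 e^{−πζ/√(1−ζ²)} with ζ = 0.175 gives 57.3%.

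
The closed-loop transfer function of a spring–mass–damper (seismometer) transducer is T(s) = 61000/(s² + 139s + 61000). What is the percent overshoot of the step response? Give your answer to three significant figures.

Matching coefficients with s² + 2ζω_n s + ω_n² gives ω_n² = 61000 ⇒ ω_n = 247 rad/s, and ζ = 139/(2ω_n) = 0.281.
%OS = 100 e^{−πζ/√(1−ζ²)} with ζ = 0.281 gives 39.8%.

%OS ≈ 39.8%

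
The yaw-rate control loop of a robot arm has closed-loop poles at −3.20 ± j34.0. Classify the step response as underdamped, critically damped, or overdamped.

underdamped

Since the poles form a complex-conjugate pair with nonzero imaginary part, the response is underdamped.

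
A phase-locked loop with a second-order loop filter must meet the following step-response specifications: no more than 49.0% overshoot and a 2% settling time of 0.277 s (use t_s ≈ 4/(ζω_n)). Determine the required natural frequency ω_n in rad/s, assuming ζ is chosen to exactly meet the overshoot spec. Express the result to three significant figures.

ζ = −ln(OS)/√(π² + (ln OS)²). With OS = 0.490, ln OS = −0.7133 and ζ = 0.7133/3.222 = 0.221.
Then ω_n = 4/(ζ t_s) = 4/(0.221 × 0.277) = 65.2 rad/s.

ω_n ≈ 65.2 rad/s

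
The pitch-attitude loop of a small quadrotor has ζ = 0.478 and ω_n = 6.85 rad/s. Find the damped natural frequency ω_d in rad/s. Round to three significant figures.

ω_d = ω_n√(1−ζ²) = 6.85·√0.772 = 6.02 rad/s.

ω_d ≈ 6.02 rad/s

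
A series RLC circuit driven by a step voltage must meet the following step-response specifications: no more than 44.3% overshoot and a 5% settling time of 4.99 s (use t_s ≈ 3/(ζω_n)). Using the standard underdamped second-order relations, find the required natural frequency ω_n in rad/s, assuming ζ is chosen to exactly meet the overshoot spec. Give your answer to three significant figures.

ω_n ≈ 2.40 rad/s

From %OS = 100·exp(−πζ/√(1−ζ²)), invert to get ζ = −ln(OS)/√(π² + ln²(OS)) with OS = 0.443.
−ln 0.443 = 0.8142, so ζ = 0.8142/√(π² + 0.6629) = 0.251.
From t_s ≈ 3/(ζω_n): ω_n = 3/(ζ·t_s) = 3/(0.251·4.99) = 2.40 rad/s.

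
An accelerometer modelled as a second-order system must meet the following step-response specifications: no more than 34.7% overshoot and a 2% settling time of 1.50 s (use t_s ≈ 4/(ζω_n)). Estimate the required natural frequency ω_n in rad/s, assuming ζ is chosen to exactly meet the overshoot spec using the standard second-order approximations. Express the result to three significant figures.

ζ = −ln(OS)/√(π² + (ln OS)²). With OS = 0.347, ln OS = −1.058 and ζ = 1.058/3.315 = 0.319.
Then ω_n = 4/(ζ t_s) = 4/(0.319 × 1.50) = 8.35 rad/s.

ω_n ≈ 8.35 rad/s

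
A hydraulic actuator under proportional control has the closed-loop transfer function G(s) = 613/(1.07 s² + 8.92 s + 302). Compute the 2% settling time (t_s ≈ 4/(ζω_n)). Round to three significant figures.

t_s ≈ 0.960 s

Dividing through by 1.07: denominator becomes s² + 8.336 s + 282.2.
So ω_n = √282.2 = 16.8 rad/s and ζ = 8.336/(2·16.8) = 0.248.
t_s ≈ 4/(ζω_n) = 0.960 s.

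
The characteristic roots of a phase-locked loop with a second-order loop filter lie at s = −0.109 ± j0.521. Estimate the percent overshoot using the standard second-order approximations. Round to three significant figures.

With σ = 0.109, ω_d = 0.521: ω_n = √(σ²+ω_d²) = 0.532 rad/s, ζ = σ/ω_n = 0.205.
%OS = 100 e^{−πζ/√(1−ζ²)} with ζ = 0.205 gives 51.8%.

%OS ≈ 51.8%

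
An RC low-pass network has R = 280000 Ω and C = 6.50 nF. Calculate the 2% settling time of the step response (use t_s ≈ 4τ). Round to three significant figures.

t_s ≈ 0.00728 s

τ = RC = 280000 × 6.50 nF = 0.00182 s.
t_s ≈ 4τ = 0.00728 s.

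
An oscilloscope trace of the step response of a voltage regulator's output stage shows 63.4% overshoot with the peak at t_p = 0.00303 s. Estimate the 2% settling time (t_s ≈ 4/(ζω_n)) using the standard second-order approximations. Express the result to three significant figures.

ζ from %OS: ζ = |ln 0.634|/√(π²+ln²0.634) = 0.144.
From t_p = π/ω_d, ω_d = π/0.00303 = 1040 rad/s, so ω_n = ω_d/√(1−ζ²) = 1050 rad/s.
t_s ≈ 4/(ζω_n) = 4/(0.144·1050) = 0.0266 s.

t_s ≈ 0.0266 s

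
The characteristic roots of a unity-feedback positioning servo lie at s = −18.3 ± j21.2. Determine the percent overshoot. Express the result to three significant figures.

The poles are at −σ ± jω_d with σ = 18.3 and ω_d = 21.2, so ω_n = √(σ²+ω_d²) = 28.0 rad/s and ζ = σ/ω_n = 0.653.
%OS = 100 e^{−πζ/√(1−ζ²)} with ζ = 0.653 gives 6.64%.

%OS ≈ 6.64%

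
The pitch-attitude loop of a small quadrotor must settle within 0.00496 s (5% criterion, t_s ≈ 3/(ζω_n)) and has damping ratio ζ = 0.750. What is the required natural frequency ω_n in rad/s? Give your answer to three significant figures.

Rearranging t_s ≈ 3/(ζω_n) gives ω_n = 3/(ζ·t_s) = 3/(0.750 × 0.00496) = 806 rad/s.

ω_n ≈ 806 rad/s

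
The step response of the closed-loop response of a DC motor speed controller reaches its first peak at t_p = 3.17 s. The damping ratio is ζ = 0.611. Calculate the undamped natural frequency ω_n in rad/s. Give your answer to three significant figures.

ω_n ≈ 1.25 rad/s

Peak time t_p = π/ω_d, so ω_d = π/t_p = π/3.17 = 0.991 rad/s.
ω_n = ω_d/√(1−ζ²) = 0.991/√0.627 = 1.25 rad/s.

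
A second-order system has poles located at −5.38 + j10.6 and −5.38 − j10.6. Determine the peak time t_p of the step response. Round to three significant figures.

t_p = π/ω_d with ω_d = 10.6 (the imaginary part), so t_p = 0.296 s.

t_p ≈ 0.296 s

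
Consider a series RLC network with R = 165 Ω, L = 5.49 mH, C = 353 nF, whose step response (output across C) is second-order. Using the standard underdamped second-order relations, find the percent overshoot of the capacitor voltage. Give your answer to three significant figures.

For a series RLC circuit (capacitor voltage as output), ω_n = 1/√(LC) = 1/√(5.49 mH · 353 nF) = 22700 rad/s.
ζ = (R/2)·√(C/L) = (165/2)·√(353 nF/5.49 mH) = 0.662.
Overshoot: exp(−π·0.662/√(1−0.662²)) = 0.0626, i.e. 6.26%.

%OS ≈ 6.26%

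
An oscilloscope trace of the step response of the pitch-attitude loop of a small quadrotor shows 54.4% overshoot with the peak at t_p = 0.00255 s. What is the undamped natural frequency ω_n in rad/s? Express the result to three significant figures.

From the overshoot, ζ = −ln(OS)/√(π²+ln²(OS)) = 0.190.
From t_p = π/ω_d, ω_d = π/0.00255 = 1230 rad/s, so ω_n = ω_d/√(1−ζ²) = 1250 rad/s.

ω_n ≈ 1250 rad/s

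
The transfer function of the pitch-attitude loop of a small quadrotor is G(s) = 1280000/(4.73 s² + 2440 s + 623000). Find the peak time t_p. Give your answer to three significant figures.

Dividing through by 4.73: denominator becomes s² + 515.9 s + 131700.
So ω_n = √131700 = 363 rad/s and ζ = 515.9/(2·363) = 0.711.
The damped frequency ω_d = ω_n√(1−ζ²) = 255 rad/s. t_p = π/ω_d = 0.0123 s.

t_p ≈ 0.0123 s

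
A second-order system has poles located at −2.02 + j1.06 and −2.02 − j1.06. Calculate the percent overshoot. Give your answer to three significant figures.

The poles are at −σ ± jω_d with σ = 2.02 and ω_d = 1.06, so ω_n = √(σ²+ω_d²) = 2.28 rad/s and ζ = σ/ω_n = 0.885.
%OS = 100·exp(−πζ/√(1−ζ²)) = 0.251%.

%OS ≈ 0.251%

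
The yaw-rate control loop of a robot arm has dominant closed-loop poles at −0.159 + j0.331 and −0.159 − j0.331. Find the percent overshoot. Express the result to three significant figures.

%OS ≈ 22.1%

With σ = 0.159, ω_d = 0.331: ω_n = √(σ²+ω_d²) = 0.367 rad/s, ζ = σ/ω_n = 0.433.
Overshoot: exp(−π·0.433/√(1−0.433²)) = 0.221, i.e. 22.1%.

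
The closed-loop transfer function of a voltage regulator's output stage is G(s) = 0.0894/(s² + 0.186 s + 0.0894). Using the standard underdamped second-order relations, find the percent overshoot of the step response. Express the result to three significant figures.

Matching coefficients with s² + 2ζω_n s + ω_n² gives ω_n² = 0.0894 ⇒ ω_n = 0.299 rad/s, and ζ = 0.186/(2ω_n) = 0.311.
Overshoot: exp(−π·0.311/√(1−0.311²)) = 0.358, i.e. 35.8%.

%OS ≈ 35.8%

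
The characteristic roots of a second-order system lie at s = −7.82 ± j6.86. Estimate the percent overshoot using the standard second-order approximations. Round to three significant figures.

The poles are at −σ ± jω_d with σ = 7.82 and ω_d = 6.86, so ω_n = √(σ²+ω_d²) = 10.4 rad/s and ζ = σ/ω_n = 0.752.
Overshoot: exp(−π·0.752/√(1−0.752²)) = 0.0278, i.e. 2.78%.

%OS ≈ 2.78%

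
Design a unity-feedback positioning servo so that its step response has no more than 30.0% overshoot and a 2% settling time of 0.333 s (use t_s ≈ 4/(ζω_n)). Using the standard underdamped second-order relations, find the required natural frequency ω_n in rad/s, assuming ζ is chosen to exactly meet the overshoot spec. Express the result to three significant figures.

ζ = −ln(OS)/√(π² + (ln OS)²). With OS = 0.300, ln OS = −1.204 and ζ = 1.204/3.364 = 0.358.
Then ω_n = 4/(ζ t_s) = 4/(0.358 × 0.333) = 33.6 rad/s.

ω_n ≈ 33.6 rad/s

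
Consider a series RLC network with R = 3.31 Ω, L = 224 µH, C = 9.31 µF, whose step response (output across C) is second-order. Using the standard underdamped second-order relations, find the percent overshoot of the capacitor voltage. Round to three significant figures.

%OS ≈ 32.4%

For a series RLC circuit (capacitor voltage as output), ω_n = 1/√(LC) = 1/√(224 µH · 9.31 µF) = 21900 rad/s.
ζ = (R/2)·√(C/L) = (3.31/2)·√(9.31 µF/224 µH) = 0.337.
%OS = 100 e^{−πζ/√(1−ζ²)} with ζ = 0.337 gives 32.4%.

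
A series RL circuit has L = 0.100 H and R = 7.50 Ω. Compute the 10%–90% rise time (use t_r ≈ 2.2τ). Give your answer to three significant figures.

t_r ≈ 0.0293 s

τ = L/R = 0.100/7.50 = 0.0133 s.
t_r ≈ 2.2τ = 0.0293 s.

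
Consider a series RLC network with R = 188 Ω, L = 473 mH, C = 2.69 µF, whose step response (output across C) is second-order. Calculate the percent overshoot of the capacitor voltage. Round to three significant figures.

%OS ≈ 48.5%

For a series RLC circuit (capacitor voltage as output), ω_n = 1/√(LC) = 1/√(473 mH · 2.69 µF) = 887 rad/s.
ζ = (R/2)·√(C/L) = (188/2)·√(2.69 µF/473 mH) = 0.224.
%OS = 100 e^{−πζ/√(1−ζ²)} with ζ = 0.224 gives 48.5%.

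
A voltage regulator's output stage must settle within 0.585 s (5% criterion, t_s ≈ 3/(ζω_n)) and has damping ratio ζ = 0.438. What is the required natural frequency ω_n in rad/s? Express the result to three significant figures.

Rearranging t_s ≈ 3/(ζω_n) gives ω_n = 3/(ζ·t_s) = 3/(0.438 × 0.585) = 11.7 rad/s.

ω_n ≈ 11.7 rad/s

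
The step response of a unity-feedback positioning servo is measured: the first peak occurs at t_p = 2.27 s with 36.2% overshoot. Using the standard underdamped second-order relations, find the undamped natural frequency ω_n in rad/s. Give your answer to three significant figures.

ω_n ≈ 1.45 rad/s

From the overshoot, ζ = −ln(OS)/√(π²+ln²(OS)) = 0.308.
From t_p = π/ω_d, ω_d = π/2.27 = 1.38 rad/s, so ω_n = ω_d/√(1−ζ²) = 1.45 rad/s.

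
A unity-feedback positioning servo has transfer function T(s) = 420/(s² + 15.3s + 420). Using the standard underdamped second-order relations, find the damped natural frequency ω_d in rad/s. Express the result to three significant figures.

Matching coefficients with s² + 2ζω_n s + ω_n² gives ω_n² = 420 ⇒ ω_n = 20.5 rad/s, and ζ = 15.3/(2ω_n) = 0.373.
The damped frequency ω_d = ω_n√(1−ζ²) = 19.0 rad/s.

ω_d ≈ 19.0 rad/s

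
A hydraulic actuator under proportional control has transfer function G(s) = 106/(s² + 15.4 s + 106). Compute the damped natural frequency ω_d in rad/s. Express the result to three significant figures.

Comparing the denominator to s² + 2ζω_n s + ω_n²: ω_n = √106 = 10.3 rad/s, and 2ζω_n = 15.4 so ζ = 15.4/(2·10.3) = 0.748.
The damped frequency ω_d = ω_n√(1−ζ²) = 6.83 rad/s.

ω_d ≈ 6.83 rad/s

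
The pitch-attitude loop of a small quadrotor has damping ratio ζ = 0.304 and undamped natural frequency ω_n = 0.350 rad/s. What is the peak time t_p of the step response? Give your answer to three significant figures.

t_p ≈ 9.42 s

The damped frequency is ω_d = ω_n√(1−ζ²) = 0.350·√(1−0.0924) = 0.333 rad/s.
Peak time t_p = π/ω_d = π/0.333 = 9.42 s.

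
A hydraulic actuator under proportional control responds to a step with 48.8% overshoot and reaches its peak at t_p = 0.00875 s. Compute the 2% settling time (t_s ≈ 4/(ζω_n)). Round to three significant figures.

The overshoot fixes ζ = −ln(OS)/√(π²+ln²(OS)) = 0.223.
t_p = π/ω_d ⇒ ω_d = 359 rad/s; then ω_n = ω_d/√(1−ζ²) = 368 rad/s.
t_s ≈ 4/(ζω_n) = 4/(0.223·368) = 0.0488 s.

t_s ≈ 0.0488 s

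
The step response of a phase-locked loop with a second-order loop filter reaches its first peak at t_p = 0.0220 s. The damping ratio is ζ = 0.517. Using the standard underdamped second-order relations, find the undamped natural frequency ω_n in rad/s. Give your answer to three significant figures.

ω_n ≈ 167 rad/s

Peak time t_p = π/ω_d, so ω_d = π/t_p = π/0.0220 = 143 rad/s.
ω_n = ω_d/√(1−ζ²) = 143/√0.733 = 167 rad/s.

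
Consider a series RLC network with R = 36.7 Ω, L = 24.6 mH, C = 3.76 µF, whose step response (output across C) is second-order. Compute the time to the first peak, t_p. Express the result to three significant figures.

For a series RLC circuit (capacitor voltage as output), ω_n = 1/√(LC) = 1/√(24.6 mH · 3.76 µF) = 3290 rad/s.
ζ = (R/2)·√(C/L) = (36.7/2)·√(3.76 µF/24.6 mH) = 0.227.
The damped frequency ω_d = ω_n√(1−ζ²) = 3200 rad/s. t_p = π/ω_d = 0.000981 s.

t_p ≈ 0.000981 s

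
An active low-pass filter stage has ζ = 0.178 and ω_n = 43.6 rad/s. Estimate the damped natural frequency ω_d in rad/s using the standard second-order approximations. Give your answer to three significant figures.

ω_d ≈ 42.9 rad/s

ω_d = ω_n√(1−ζ²) = 43.6·√0.968 = 42.9 rad/s.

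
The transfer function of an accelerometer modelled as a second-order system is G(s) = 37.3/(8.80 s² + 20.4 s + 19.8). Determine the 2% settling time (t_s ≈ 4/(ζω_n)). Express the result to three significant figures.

t_s ≈ 3.45 s

Dividing through by 8.80: denominator becomes s² + 2.318 s + 2.250.
So ω_n = √2.250 = 1.50 rad/s and ζ = 2.318/(2·1.50) = 0.773.
t_s ≈ 4/(ζω_n) = 3.45 s.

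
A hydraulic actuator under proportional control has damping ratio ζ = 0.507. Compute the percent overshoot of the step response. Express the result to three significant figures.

%OS ≈ 15.8%

For an underdamped second-order system, %OS = 100·exp(−πζ/√(1−ζ²)).
πζ/√(1−ζ²) = π·0.507/√(1−0.257) = 1.848, so %OS = 100·e^(−1.848) = 15.8%.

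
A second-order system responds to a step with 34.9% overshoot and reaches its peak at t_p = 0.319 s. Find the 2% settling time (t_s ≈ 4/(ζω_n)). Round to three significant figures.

t_s ≈ 1.21 s

ζ from %OS: ζ = |ln 0.349|/√(π²+ln²0.349) = 0.318.
From t_p = π/ω_d, ω_d = π/0.319 = 9.85 rad/s, so ω_n = ω_d/√(1−ζ²) = 10.4 rad/s.
t_s ≈ 4/(ζω_n) = 4/(0.318·10.4) = 1.21 s.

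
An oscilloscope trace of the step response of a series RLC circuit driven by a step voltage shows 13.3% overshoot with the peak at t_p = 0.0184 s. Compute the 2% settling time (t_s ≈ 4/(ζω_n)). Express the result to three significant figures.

From the overshoot, ζ = −ln(OS)/√(π²+ln²(OS)) = 0.540.
From t_p = π/ω_d, ω_d = π/0.0184 = 171 rad/s, so ω_n = ω_d/√(1−ζ²) = 203 rad/s.
t_s ≈ 4/(ζω_n) = 4/(0.540·203) = 0.0365 s.

t_s ≈ 0.0365 s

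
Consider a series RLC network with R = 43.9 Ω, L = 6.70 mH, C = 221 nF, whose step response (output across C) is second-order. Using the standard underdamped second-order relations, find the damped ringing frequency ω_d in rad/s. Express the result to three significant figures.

For a series RLC circuit (capacitor voltage as output), ω_n = 1/√(LC) = 1/√(6.70 mH · 221 nF) = 26000 rad/s.
ζ = (R/2)·√(C/L) = (43.9/2)·√(221 nF/6.70 mH) = 0.126.
ω_d = 26000·√(1 − 0.126²) = 25800 rad/s.

ω_d ≈ 25800 rad/s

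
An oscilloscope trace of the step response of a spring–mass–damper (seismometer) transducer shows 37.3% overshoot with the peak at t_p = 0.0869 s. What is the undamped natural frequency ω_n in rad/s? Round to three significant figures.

ω_n ≈ 37.9 rad/s

The overshoot fixes ζ = −ln(OS)/√(π²+ln²(OS)) = 0.300.
From t_p = π/ω_d, ω_d = π/0.0869 = 36.2 rad/s, so ω_n = ω_d/√(1−ζ²) = 37.9 rad/s.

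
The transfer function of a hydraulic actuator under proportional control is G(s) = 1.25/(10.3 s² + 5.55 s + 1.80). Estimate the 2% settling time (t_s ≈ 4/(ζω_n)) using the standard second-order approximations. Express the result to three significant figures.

t_s ≈ 14.8 s

Dividing through by 10.3: denominator becomes s² + 0.5388 s + 0.1748.
So ω_n = √0.1748 = 0.418 rad/s and ζ = 0.5388/(2·0.418) = 0.644.
t_s ≈ 4/(ζω_n) = 14.8 s.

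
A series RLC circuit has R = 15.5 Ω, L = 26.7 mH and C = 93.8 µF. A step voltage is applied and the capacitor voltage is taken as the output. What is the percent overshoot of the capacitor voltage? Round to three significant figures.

%OS ≈ 19.7%

For a series RLC circuit (capacitor voltage as output), ω_n = 1/√(LC) = 1/√(26.7 mH · 93.8 µF) = 632 rad/s.
ζ = (R/2)·√(C/L) = (15.5/2)·√(93.8 µF/26.7 mH) = 0.459.
%OS = 100 e^{−πζ/√(1−ζ²)} with ζ = 0.459 gives 19.7%.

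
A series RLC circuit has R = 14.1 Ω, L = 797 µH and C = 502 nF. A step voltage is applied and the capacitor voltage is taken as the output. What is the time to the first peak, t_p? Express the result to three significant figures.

t_p ≈ 0.0000638 s

For a series RLC circuit (capacitor voltage as output), ω_n = 1/√(LC) = 1/√(797 µH · 502 nF) = 50000 rad/s.
ζ = (R/2)·√(C/L) = (14.1/2)·√(502 nF/797 µH) = 0.177.
The damped frequency ω_d = ω_n√(1−ζ²) = 49200 rad/s. t_p = π/ω_d = 0.0000638 s.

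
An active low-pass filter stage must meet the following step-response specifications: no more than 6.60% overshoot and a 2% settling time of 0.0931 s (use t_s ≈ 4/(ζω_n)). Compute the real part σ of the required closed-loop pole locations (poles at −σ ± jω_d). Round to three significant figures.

σ ≈ 43.0

The settling-time spec alone fixes σ = ζω_n = 4/t_s = 4/0.0931 = 43.0.
(Overshoot then fixes ζ = 0.654 and hence ω_d = σ·√(1−ζ²)/ζ = 49.7 rad/s.)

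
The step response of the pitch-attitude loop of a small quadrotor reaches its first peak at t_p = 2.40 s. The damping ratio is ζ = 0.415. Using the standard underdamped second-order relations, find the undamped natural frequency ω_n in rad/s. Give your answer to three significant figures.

ω_n ≈ 1.44 rad/s

Peak time t_p = π/ω_d, so ω_d = π/t_p = π/2.40 = 1.31 rad/s.
ω_n = ω_d/√(1−ζ²) = 1.31/√0.828 = 1.44 rad/s.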